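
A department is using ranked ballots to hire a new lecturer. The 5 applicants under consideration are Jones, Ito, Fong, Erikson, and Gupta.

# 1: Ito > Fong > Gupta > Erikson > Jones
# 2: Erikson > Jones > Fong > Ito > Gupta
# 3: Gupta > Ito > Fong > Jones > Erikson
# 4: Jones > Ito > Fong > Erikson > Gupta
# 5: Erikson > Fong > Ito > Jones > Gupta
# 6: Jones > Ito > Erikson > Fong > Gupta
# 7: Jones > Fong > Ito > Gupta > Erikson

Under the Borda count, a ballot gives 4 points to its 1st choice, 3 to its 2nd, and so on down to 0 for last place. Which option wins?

Borda scores:
  Jones: 0 + 3 + 1 + 4 + 1 + 4 + 4 = 17
  Ito: 4 + 1 + 3 + 3 + 2 + 3 + 2 = 18
  Fong: 3 + 2 + 2 + 2 + 3 + 1 + 3 = 16
  Erikson: 1 + 4 + 0 + 1 + 4 + 2 + 0 = 12
  Gupta: 2 + 0 + 4 + 0 + 0 + 0 + 1 = 7
Ito has the highest total.

Ito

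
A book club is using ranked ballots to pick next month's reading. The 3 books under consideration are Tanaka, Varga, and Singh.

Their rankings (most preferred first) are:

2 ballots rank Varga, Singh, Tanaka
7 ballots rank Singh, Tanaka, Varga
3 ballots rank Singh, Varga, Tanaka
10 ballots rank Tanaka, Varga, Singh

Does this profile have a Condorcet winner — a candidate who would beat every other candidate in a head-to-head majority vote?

Head-to-head results (22 voters total):
Tanaka vs Varga: Tanaka wins 17–5.
Tanaka vs Singh: Singh wins 12–10.
Varga vs Singh: Varga wins 12–10.
No candidate beats all others: Tanaka beats Varga beats Singh beats Tanaka, a majority cycle.

No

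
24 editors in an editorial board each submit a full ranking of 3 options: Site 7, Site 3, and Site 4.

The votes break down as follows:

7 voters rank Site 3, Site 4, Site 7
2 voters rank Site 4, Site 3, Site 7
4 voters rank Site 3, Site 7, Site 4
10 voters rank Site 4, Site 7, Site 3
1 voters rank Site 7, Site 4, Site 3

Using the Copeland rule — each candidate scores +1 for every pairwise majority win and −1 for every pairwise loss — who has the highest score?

Site 4

Pairwise results:
  Site 7 vs Site 3: Site 3 wins 13–11.
  Site 7 vs Site 4: Site 4 wins 19–5.
  Site 3 vs Site 4: Site 4 wins 13–11.
Copeland scores (wins − losses):
  Site 7: 0 − 2 = -2
  Site 3: 1 − 1 = 0
  Site 4: 2 − 0 = 2
Site 4 has the best Copeland score.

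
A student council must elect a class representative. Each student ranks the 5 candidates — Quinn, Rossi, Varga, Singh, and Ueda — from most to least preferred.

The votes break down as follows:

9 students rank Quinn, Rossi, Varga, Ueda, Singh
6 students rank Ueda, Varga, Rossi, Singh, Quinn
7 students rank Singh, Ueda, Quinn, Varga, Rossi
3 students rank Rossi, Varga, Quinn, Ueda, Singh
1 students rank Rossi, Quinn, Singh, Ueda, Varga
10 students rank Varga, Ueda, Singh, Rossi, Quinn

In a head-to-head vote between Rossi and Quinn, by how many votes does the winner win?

4

Ballots ranking Rossi above Quinn: 6+3+1+10 = 20.
Ballots ranking Quinn above Rossi: 9+7 = 16.
Rossi wins 20–16, a margin of 4.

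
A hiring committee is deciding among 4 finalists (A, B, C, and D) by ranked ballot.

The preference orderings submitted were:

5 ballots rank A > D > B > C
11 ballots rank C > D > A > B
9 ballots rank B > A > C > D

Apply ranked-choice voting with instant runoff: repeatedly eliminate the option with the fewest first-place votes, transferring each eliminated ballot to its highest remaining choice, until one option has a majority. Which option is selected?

Round 1: C 11, B 9, A 5, D 0. D has the fewest and is eliminated.
Round 2: C 11, B 9, A 5. A has the fewest and is eliminated.
Round 3: B 14, C 11. B has a majority.

B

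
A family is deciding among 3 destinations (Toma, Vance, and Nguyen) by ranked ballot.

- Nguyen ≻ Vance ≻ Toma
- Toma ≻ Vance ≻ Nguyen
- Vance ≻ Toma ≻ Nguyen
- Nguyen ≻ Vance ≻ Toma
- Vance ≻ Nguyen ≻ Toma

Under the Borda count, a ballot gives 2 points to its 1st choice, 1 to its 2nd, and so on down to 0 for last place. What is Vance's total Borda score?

Borda scores:
  Toma: 0 + 2 + 1 + 0 + 0 = 3
  Vance: 1 + 1 + 2 + 1 + 2 = 7
  Nguyen: 2 + 0 + 0 + 2 + 1 = 5

7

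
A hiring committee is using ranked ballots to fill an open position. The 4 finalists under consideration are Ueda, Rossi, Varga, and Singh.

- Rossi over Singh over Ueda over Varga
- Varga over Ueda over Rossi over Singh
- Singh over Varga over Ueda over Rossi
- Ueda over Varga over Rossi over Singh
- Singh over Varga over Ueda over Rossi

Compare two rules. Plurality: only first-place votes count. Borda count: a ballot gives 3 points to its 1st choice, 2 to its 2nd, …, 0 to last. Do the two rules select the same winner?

No

Plurality first-place counts: Ueda 1, Rossi 1, Varga 1, Singh 2 → Singh.
Borda totals: Ueda 8, Rossi 5, Varga 9, Singh 8 → Varga.
The two rules disagree: plurality picks Singh, Borda picks Varga.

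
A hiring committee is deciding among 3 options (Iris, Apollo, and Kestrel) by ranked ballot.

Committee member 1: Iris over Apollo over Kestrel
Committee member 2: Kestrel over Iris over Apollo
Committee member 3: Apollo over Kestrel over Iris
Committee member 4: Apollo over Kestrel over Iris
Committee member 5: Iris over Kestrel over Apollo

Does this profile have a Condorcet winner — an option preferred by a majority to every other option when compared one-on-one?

Head-to-head results (5 voters total):
Iris vs Apollo: Iris wins 3–2.
Iris vs Kestrel: Kestrel wins 3–2.
Apollo vs Kestrel: Apollo wins 3–2.
No candidate beats all others: Iris beats Apollo beats Kestrel beats Iris, a majority cycle.

No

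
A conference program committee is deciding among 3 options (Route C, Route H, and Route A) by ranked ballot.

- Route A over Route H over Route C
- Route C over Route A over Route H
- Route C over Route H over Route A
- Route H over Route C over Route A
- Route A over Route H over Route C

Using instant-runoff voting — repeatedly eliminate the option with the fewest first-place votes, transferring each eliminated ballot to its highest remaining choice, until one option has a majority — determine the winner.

Route C

Round 1: Route C 2, Route A 2, Route H 1. Route H has the fewest and is eliminated.
Round 2: Route C 3, Route A 2. Route C has a majority.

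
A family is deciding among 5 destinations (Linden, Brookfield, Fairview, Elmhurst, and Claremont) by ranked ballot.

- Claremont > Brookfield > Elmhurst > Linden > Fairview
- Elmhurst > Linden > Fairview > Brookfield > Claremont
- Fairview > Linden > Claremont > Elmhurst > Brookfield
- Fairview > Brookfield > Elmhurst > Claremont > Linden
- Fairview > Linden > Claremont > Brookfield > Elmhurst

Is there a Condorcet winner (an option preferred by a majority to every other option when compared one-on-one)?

Yes

Head-to-head results (5 voters total):
Linden vs Brookfield: Linden wins 3–2.
Linden vs Fairview: Fairview wins 3–2.
Linden vs Elmhurst: Elmhurst wins 3–2.
Linden vs Claremont: Linden wins 3–2.
Brookfield vs Fairview: Fairview wins 4–1.
Brookfield vs Elmhurst: Brookfield wins 3–2.
Brookfield vs Claremont: Claremont wins 3–2.
Fairview vs Elmhurst: Fairview wins 3–2.
Fairview vs Claremont: Fairview wins 4–1.
Elmhurst vs Claremont: Claremont wins 3–2.
Fairview beats each rival — Linden (3–2), Brookfield (4–1), Elmhurst (3–2), Claremont (4–1) — so Fairview is the Condorcet winner.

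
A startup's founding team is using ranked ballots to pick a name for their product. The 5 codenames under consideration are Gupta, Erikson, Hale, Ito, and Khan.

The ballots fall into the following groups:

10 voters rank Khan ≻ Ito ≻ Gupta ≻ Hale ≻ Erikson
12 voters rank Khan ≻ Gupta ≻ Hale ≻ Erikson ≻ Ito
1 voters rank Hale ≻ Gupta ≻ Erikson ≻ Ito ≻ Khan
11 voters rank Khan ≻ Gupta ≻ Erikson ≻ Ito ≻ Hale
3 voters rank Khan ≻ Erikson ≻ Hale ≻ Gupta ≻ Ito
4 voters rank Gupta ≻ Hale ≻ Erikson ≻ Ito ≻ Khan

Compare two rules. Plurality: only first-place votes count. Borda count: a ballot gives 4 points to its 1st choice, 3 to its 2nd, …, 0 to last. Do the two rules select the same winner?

Plurality first-place counts: Gupta 4, Erikson 0, Hale 1, Ito 0, Khan 36 → Khan.
Borda totals: Gupta 111, Erikson 53, Hale 56, Ito 46, Khan 144 → Khan.
The two rules agree on Khan.

Yes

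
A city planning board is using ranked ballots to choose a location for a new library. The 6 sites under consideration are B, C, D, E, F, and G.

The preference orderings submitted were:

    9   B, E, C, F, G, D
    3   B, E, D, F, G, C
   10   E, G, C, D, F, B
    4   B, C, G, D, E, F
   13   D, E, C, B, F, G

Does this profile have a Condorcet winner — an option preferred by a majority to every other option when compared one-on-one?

Head-to-head results (39 voters total):
B vs C: C wins 23–16.
B vs D: D wins 23–16.
B vs E: E wins 23–16.
B vs F: B wins 29–10.
B vs G: B wins 29–10.
C vs D: C wins 23–16.
C vs E: E wins 35–4.
C vs F: C wins 36–3.
C vs G: C wins 26–13.
D vs E: E wins 22–17.
D vs F: D wins 30–9.
D vs G: G wins 23–16.
E vs F: E wins 39–0.
E vs G: E wins 35–4.
F vs G: F wins 25–14.
E beats each rival — B (23–16), C (35–4), D (22–17), F (39–0), G (35–4) — so E is the Condorcet winner.

Yes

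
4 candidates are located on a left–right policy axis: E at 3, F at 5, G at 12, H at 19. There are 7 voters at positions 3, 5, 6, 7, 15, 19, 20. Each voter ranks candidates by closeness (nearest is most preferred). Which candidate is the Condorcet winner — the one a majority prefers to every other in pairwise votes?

With single-peaked preferences on a line, the Condorcet winner is the candidate closest to the median voter.
The median voter (position 7) is closest to F at 5.
Check: F vs G — voters closer to F: 4 of 7.

F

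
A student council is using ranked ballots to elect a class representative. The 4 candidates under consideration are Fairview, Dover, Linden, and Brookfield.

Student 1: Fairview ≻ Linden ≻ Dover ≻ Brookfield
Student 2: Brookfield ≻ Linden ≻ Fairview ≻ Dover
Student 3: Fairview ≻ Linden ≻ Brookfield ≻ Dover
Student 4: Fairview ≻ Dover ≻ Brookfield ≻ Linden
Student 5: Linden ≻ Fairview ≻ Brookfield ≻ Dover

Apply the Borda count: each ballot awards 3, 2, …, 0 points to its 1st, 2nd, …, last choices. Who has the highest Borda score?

Borda scores:
  Fairview: 3 + 1 + 3 + 3 + 2 = 12
  Dover: 1 + 0 + 0 + 2 + 0 = 3
  Linden: 2 + 2 + 2 + 0 + 3 = 9
  Brookfield: 0 + 3 + 1 + 1 + 1 = 6
Fairview has the highest total.

Fairview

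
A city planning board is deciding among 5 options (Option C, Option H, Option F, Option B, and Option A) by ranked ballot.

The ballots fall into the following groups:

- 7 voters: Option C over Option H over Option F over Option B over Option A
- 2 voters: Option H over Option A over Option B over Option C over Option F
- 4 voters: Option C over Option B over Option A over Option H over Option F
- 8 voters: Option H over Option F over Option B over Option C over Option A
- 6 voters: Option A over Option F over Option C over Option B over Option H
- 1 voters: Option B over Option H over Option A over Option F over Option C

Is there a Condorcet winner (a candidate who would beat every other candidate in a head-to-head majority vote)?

Head-to-head results (28 voters total):
Option C vs Option H: Option C wins 17–11.
Option C vs Option F: Option F wins 15–13.
Option C vs Option B: Option C wins 17–11.
Option C vs Option A: Option C wins 19–9.
Option H vs Option F: Option H wins 22–6.
Option H vs Option B: Option H wins 17–11.
Option H vs Option A: Option H wins 18–10.
Option F vs Option B: Option F wins 21–7.
Option F vs Option A: Option F wins 15–13.
Option B vs Option A: Option B wins 20–8.
No candidate beats all others: Option C beats Option H beats Option F beats Option C, a majority cycle.

No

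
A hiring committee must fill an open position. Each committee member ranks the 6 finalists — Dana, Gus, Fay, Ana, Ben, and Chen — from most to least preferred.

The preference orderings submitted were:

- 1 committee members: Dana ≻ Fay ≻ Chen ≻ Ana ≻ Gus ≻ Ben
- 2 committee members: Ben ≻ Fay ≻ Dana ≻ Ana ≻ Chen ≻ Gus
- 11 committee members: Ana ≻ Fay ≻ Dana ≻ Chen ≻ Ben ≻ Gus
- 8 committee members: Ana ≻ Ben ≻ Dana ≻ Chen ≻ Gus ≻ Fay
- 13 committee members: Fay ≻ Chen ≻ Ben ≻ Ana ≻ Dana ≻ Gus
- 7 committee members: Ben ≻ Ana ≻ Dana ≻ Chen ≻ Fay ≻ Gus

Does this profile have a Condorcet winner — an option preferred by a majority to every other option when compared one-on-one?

No

Head-to-head results (42 voters total):
Dana vs Gus: Dana wins 42–0.
Dana vs Fay: Fay wins 26–16.
Dana vs Ana: Ana wins 39–3.
Dana vs Ben: Ben wins 30–12.
Dana vs Chen: Dana wins 29–13.
Gus vs Fay: Fay wins 34–8.
Gus vs Ana: Ana wins 42–0.
Gus vs Ben: Ben wins 41–1.
Gus vs Chen: Chen wins 42–0.
Fay vs Ana: Ana wins 26–16.
Fay vs Ben: Fay wins 25–17.
Fay vs Chen: Fay wins 27–15.
Ana vs Ben: Ben wins 22–20.
Ana vs Chen: Ana wins 28–14.
Ben vs Chen: Chen wins 25–17.
No candidate beats all others: Dana beats Chen beats Ben beats Dana, a majority cycle.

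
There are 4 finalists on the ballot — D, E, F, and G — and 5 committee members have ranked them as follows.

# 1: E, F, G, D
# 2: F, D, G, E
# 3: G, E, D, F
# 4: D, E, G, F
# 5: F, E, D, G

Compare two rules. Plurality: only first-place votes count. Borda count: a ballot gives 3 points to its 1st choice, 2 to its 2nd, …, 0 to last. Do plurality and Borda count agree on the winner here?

Plurality first-place counts: D 1, E 1, F 2, G 1 → F.
Borda totals: D 7, E 9, F 8, G 6 → E.
The two rules disagree: plurality picks F, Borda picks E.

No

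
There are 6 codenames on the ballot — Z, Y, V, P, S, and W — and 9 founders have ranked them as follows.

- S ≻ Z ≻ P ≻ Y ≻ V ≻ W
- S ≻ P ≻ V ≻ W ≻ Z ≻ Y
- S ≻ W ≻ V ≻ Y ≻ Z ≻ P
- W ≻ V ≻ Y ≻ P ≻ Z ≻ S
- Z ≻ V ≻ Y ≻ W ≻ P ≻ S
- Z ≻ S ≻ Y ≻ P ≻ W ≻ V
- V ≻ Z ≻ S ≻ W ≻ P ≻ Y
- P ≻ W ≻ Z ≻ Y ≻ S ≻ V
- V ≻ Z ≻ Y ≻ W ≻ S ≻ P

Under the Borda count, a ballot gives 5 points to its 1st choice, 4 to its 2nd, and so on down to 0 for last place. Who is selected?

Z

Borda scores:
  Z: 4 + 1 + 1 + 1 + 5 + 5 + 4 + 3 + 4 = 28
  Y: 2 + 0 + 2 + 3 + 3 + 3 + 0 + 2 + 3 = 18
  V: 1 + 3 + 3 + 4 + 4 + 0 + 5 + 0 + 5 = 25
  P: 3 + 4 + 0 + 2 + 1 + 2 + 1 + 5 + 0 = 18
  S: 5 + 5 + 5 + 0 + 0 + 4 + 3 + 1 + 1 = 24
  W: 0 + 2 + 4 + 5 + 2 + 1 + 2 + 4 + 2 = 22
Z has the highest total.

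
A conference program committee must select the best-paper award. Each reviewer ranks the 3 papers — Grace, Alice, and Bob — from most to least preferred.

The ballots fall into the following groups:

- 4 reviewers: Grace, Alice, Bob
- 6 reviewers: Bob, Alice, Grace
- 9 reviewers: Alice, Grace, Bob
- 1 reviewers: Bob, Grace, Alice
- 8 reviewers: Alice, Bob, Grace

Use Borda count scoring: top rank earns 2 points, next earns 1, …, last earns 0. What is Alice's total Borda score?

44

Borda scores:
  Grace: 4·2 + 6·0 + 9·1 + 1 + 8·0 = 18
  Alice: 4·1 + 6·1 + 9·2 + 0 + 8·2 = 44
  Bob: 4·0 + 6·2 + 9·0 + 2 + 8·1 = 22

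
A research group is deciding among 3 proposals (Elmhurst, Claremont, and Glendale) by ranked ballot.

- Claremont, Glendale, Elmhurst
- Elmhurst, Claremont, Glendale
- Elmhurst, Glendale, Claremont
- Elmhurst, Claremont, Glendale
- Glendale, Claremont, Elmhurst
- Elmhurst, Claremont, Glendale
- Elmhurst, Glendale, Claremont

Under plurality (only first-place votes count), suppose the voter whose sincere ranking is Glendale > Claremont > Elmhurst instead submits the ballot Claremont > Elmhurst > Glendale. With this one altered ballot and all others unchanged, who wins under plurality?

First-place totals with the altered ballot: Elmhurst 5, Claremont 2, Glendale 0.
The winner is unchanged: still Elmhurst.

Elmhurst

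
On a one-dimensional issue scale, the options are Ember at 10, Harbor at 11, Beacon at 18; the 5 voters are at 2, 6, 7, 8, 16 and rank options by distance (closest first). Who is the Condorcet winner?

With single-peaked preferences on a line, the Condorcet winner is the candidate closest to the median voter.
The median voter (position 7) is closest to Ember at 10.
Check: Ember vs Beacon — voters closer to Ember: 4 of 5.

Ember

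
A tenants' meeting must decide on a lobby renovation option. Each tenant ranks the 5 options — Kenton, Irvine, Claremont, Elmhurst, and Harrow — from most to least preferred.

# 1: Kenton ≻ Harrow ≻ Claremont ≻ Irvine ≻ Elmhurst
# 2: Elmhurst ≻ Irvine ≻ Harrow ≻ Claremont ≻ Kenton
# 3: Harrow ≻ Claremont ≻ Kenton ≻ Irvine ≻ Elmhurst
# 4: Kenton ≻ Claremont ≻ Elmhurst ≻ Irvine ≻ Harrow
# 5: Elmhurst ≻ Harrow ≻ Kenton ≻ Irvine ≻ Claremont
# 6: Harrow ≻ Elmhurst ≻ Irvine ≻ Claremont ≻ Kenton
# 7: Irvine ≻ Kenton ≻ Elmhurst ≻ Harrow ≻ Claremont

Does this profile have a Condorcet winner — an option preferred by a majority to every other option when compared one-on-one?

Head-to-head results (7 voters total):
Kenton vs Irvine: Kenton wins 4–3.
Kenton vs Claremont: Kenton wins 4–3.
Kenton vs Elmhurst: Kenton wins 4–3.
Kenton vs Harrow: Harrow wins 4–3.
Irvine vs Claremont: Irvine wins 4–3.
Irvine vs Elmhurst: Elmhurst wins 4–3.
Irvine vs Harrow: Harrow wins 4–3.
Claremont vs Elmhurst: Elmhurst wins 4–3.
Claremont vs Harrow: Harrow wins 6–1.
Elmhurst vs Harrow: Elmhurst wins 4–3.
No candidate beats all others: Kenton beats Elmhurst beats Harrow beats Kenton, a majority cycle.

No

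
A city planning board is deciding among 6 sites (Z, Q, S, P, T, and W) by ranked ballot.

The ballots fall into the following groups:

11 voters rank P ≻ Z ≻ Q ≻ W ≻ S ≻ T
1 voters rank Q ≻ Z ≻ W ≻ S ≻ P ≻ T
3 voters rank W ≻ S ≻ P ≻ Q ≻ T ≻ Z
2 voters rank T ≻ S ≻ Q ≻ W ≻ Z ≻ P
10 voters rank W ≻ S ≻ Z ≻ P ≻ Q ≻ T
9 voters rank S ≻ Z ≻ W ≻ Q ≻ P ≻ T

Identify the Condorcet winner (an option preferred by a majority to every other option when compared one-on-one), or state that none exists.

No Condorcet winner

Head-to-head results (36 voters total):
Z vs Q: Z wins 30–6.
Z vs S: S wins 24–12.
Z vs P: Z wins 22–14.
Z vs T: Z wins 31–5.
Z vs W: Z wins 21–15.
Q vs S: S wins 24–12.
Q vs P: P wins 24–12.
Q vs T: Q wins 34–2.
Q vs W: W wins 22–14.
S vs P: S wins 25–11.
S vs T: S wins 34–2.
S vs W: W wins 25–11.
P vs T: P wins 34–2.
P vs W: W wins 25–11.
T vs W: W wins 34–2.
No candidate beats all others: Z beats W beats S beats Z, a majority cycle.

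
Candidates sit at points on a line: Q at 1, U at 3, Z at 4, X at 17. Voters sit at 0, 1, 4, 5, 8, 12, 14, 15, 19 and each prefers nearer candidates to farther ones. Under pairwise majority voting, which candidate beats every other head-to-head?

Z

With single-peaked preferences on a line, the Condorcet winner is the candidate closest to the median voter.
The median voter (position 8) is closest to Z at 4.
Check: Z vs X — voters closer to Z: 5 of 9.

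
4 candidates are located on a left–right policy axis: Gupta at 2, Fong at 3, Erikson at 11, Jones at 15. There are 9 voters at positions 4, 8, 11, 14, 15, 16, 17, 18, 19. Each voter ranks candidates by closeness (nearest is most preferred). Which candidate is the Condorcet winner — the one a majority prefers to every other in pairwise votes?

With single-peaked preferences on a line, the Condorcet winner is the candidate closest to the median voter.
The median voter (position 15) is closest to Jones at 15.
Check: Jones vs Fong — voters closer to Jones: 7 of 9.

Jones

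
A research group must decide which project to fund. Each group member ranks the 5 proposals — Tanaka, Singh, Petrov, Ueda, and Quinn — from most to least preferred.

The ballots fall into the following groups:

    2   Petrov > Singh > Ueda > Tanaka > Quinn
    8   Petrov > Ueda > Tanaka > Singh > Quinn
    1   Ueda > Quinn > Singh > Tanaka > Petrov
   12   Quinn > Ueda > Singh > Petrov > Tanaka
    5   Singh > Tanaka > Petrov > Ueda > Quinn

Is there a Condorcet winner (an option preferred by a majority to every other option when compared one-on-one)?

Head-to-head results (28 voters total):
Tanaka vs Singh: Singh wins 20–8.
Tanaka vs Petrov: Petrov wins 22–6.
Tanaka vs Ueda: Ueda wins 23–5.
Tanaka vs Quinn: Tanaka wins 15–13.
Singh vs Petrov: Singh wins 18–10.
Singh vs Ueda: Ueda wins 21–7.
Singh vs Quinn: Singh wins 15–13.
Petrov vs Ueda: Petrov wins 15–13.
Petrov vs Quinn: Petrov wins 15–13.
Ueda vs Quinn: Ueda wins 16–12.
No candidate beats all others: Singh beats Petrov beats Ueda beats Singh, a majority cycle.

No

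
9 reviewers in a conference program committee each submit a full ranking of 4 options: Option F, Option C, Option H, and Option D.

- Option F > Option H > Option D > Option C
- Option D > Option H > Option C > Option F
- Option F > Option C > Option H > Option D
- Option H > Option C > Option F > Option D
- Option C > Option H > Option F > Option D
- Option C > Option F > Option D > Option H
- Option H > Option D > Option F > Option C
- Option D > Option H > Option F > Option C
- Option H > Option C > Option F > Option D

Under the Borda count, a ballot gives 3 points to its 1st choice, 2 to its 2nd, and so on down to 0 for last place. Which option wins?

Option H

Borda scores:
  Option F: 3 + 0 + 3 + 1 + 1 + 2 + 1 + 1 + 1 = 13
  Option C: 0 + 1 + 2 + 2 + 3 + 3 + 0 + 0 + 2 = 13
  Option H: 2 + 2 + 1 + 3 + 2 + 0 + 3 + 2 + 3 = 18
  Option D: 1 + 3 + 0 + 0 + 0 + 1 + 2 + 3 + 0 = 10
Option H has the highest total.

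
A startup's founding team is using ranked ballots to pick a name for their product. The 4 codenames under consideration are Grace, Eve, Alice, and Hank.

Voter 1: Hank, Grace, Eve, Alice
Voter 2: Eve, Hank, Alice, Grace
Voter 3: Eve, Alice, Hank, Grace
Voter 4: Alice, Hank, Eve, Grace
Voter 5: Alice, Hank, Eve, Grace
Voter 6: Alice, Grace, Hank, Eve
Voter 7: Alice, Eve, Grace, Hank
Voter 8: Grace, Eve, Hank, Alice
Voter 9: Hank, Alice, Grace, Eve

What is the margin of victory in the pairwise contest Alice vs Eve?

Ballots ranking Alice above Eve: 5.
Ballots ranking Eve above Alice: 4.
Alice wins 5–4, a margin of 1.

1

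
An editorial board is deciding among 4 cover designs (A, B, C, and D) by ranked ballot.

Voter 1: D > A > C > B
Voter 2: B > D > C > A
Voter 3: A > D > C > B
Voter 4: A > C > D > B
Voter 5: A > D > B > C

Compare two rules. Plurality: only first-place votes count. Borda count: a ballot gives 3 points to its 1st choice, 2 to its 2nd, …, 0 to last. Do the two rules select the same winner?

Plurality first-place counts: A 3, B 1, C 0, D 1 → A.
Borda totals: A 11, B 4, C 5, D 10 → A.
The two rules agree on A.

Yes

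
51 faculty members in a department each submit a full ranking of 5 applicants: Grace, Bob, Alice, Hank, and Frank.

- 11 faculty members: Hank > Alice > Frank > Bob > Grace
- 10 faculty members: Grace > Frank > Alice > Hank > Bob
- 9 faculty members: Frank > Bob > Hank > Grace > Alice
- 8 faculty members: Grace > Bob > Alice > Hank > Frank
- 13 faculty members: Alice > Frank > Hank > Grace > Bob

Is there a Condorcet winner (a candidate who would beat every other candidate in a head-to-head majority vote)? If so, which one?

Head-to-head results (51 voters total):
Grace vs Bob: Grace wins 31–20.
Grace vs Alice: Grace wins 27–24.
Grace vs Hank: Hank wins 33–18.
Grace vs Frank: Frank wins 33–18.
Bob vs Alice: Alice wins 34–17.
Bob vs Hank: Hank wins 34–17.
Bob vs Frank: Frank wins 43–8.
Alice vs Hank: Alice wins 31–20.
Alice vs Frank: Alice wins 32–19.
Hank vs Frank: Frank wins 32–19.
No candidate beats all others: Grace beats Alice beats Hank beats Grace, a majority cycle.

There is no Condorcet winner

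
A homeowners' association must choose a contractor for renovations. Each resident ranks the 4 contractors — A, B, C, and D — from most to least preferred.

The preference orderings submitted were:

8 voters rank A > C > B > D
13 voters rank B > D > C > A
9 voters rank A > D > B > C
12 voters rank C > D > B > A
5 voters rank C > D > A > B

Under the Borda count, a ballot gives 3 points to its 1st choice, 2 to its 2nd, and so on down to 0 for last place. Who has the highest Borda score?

Borda scores:
  A: 8·3 + 13·0 + 9·3 + 12·0 + 5·1 = 56
  B: 8·1 + 13·3 + 9·1 + 12·1 + 5·0 = 68
  C: 8·2 + 13·1 + 9·0 + 12·3 + 5·3 = 80
  D: 8·0 + 13·2 + 9·2 + 12·2 + 5·2 = 78
C has the highest total.

C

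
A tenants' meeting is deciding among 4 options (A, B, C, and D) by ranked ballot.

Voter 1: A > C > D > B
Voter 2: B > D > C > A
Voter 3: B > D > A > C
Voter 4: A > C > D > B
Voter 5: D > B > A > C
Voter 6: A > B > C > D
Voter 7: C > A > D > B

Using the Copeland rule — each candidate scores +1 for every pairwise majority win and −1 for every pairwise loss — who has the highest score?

A

Pairwise results:
  A vs B: A wins 4–3.
  A vs C: A wins 5–2.
  A vs D: A wins 4–3.
  B vs C: B wins 4–3.
  B vs D: D wins 4–3.
  C vs D: C wins 4–3.
Copeland scores (wins − losses):
  A: 3 − 0 = 3
  B: 1 − 2 = -1
  C: 1 − 2 = -1
  D: 1 − 2 = -1
A has the best Copeland score.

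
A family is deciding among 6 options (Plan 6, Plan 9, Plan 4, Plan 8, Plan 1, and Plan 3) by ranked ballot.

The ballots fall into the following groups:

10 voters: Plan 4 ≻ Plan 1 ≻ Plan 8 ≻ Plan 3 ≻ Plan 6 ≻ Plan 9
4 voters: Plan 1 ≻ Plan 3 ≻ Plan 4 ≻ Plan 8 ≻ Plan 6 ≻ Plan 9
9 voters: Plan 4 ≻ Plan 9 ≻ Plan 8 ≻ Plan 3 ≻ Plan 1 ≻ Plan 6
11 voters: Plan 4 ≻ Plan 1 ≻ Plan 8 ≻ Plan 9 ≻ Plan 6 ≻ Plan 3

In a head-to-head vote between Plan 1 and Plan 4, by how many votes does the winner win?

26

Ballots ranking Plan 1 above Plan 4: 4.
Ballots ranking Plan 4 above Plan 1: 10+9+11 = 30.
Plan 4 wins 30–4, a margin of 26.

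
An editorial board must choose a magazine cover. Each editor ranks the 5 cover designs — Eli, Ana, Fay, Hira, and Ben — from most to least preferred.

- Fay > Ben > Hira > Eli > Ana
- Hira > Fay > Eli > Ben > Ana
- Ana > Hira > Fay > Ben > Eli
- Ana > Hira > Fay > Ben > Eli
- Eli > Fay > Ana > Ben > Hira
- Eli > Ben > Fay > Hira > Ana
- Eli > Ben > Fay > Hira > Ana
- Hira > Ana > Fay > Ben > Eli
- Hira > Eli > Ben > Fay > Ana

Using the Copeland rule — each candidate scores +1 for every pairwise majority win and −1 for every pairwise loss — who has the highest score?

Hira

Pairwise results:
  Eli vs Ana: Eli wins 6–3.
  Eli vs Fay: Fay wins 5–4.
  Eli vs Hira: Hira wins 6–3.
  Eli vs Ben: Eli wins 5–4.
  Ana vs Fay: Fay wins 6–3.
  Ana vs Hira: Hira wins 6–3.
  Ana vs Ben: Ben wins 5–4.
  Fay vs Hira: Hira wins 5–4.
  Fay vs Ben: Fay wins 6–3.
  Hira vs Ben: Hira wins 5–4.
Copeland scores (wins − losses):
  Eli: 2 − 2 = 0
  Ana: 0 − 4 = -4
  Fay: 3 − 1 = 2
  Hira: 4 − 0 = 4
  Ben: 1 − 3 = -2
Hira has the best Copeland score.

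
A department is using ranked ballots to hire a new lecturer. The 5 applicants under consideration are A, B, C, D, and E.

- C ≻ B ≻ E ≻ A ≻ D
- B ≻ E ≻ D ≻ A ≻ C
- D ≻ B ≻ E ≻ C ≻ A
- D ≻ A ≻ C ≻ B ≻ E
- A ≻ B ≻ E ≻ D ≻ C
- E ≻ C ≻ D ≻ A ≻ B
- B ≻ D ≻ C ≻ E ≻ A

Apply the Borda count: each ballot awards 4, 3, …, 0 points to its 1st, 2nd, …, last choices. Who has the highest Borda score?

Borda scores:
  A: 1 + 1 + 0 + 3 + 4 + 1 + 0 = 10
  B: 3 + 4 + 3 + 1 + 3 + 0 + 4 = 18
  C: 4 + 0 + 1 + 2 + 0 + 3 + 2 = 12
  D: 0 + 2 + 4 + 4 + 1 + 2 + 3 = 16
  E: 2 + 3 + 2 + 0 + 2 + 4 + 1 = 14
B has the highest total.

B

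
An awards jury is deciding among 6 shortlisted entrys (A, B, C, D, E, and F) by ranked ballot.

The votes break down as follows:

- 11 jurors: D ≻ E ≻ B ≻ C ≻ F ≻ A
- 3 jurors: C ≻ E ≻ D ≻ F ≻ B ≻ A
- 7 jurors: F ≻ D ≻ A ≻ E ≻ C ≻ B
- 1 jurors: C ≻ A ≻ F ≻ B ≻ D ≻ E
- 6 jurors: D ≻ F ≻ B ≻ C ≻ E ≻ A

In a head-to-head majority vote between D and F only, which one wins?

D

Ballots ranking D above F: 11+3+6 = 20.
Ballots ranking F above D: 7+1 = 8.
D wins the head-to-head, 20–8.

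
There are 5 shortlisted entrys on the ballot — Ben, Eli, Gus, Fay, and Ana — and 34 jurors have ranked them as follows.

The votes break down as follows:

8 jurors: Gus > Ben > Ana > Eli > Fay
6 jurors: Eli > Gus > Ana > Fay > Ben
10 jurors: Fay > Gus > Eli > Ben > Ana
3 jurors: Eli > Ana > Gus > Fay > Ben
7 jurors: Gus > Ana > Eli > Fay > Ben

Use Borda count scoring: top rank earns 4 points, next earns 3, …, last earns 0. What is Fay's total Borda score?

56

Borda scores:
  Ben: 8·3 + 6·0 + 10·1 + 3·0 + 7·0 = 34
  Eli: 8·1 + 6·4 + 10·2 + 3·4 + 7·2 = 78
  Gus: 8·4 + 6·3 + 10·3 + 3·2 + 7·4 = 114
  Fay: 8·0 + 6·1 + 10·4 + 3·1 + 7·1 = 56
  Ana: 8·2 + 6·2 + 10·0 + 3·3 + 7·3 = 58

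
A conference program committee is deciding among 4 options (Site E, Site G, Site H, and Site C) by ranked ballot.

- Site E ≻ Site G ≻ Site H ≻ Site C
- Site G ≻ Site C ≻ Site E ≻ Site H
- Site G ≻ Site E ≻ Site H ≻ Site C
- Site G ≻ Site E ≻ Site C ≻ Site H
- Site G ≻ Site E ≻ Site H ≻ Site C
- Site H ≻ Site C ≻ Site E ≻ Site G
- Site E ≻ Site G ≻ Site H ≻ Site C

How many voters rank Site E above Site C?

5

Ballots ranking Site E above Site C: 5.
Ballots ranking Site C above Site E: 2.
So 5 of 7 voters prefer Site E to Site C.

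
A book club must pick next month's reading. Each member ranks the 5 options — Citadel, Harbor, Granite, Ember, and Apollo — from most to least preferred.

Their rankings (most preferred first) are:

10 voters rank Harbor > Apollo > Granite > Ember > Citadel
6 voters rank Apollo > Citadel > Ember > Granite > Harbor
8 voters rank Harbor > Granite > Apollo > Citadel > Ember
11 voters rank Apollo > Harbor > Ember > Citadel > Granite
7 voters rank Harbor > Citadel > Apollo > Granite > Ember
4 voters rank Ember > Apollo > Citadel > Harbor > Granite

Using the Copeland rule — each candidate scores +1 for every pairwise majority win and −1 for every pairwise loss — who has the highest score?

Pairwise results:
  Citadel vs Harbor: Harbor wins 36–10.
  Citadel vs Granite: Citadel wins 28–18.
  Citadel vs Ember: Ember wins 25–21.
  Citadel vs Apollo: Apollo wins 39–7.
  Harbor vs Granite: Harbor wins 40–6.
  Harbor vs Ember: Harbor wins 36–10.
  Harbor vs Apollo: Harbor wins 25–21.
  Granite vs Ember: Granite wins 25–21.
  Granite vs Apollo: Apollo wins 38–8.
  Ember vs Apollo: Apollo wins 42–4.
Copeland scores (wins − losses):
  Citadel: 1 − 3 = -2
  Harbor: 4 − 0 = 4
  Granite: 1 − 3 = -2
  Ember: 1 − 3 = -2
  Apollo: 3 − 1 = 2
Harbor has the best Copeland score.

Harbor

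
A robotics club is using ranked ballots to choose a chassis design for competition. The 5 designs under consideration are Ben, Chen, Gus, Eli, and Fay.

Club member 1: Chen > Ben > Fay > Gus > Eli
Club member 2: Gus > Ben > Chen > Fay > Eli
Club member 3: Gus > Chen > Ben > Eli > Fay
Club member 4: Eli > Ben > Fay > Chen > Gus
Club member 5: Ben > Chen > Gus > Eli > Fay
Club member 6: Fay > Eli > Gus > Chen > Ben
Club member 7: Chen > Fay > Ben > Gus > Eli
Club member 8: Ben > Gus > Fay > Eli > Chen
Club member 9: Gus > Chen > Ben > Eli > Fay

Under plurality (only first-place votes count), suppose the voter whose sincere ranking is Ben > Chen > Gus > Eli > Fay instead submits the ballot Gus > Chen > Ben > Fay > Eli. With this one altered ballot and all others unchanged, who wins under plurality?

First-place totals with the altered ballot: Ben 1, Chen 2, Gus 4, Eli 1, Fay 1.
The winner is unchanged: still Gus.

Gus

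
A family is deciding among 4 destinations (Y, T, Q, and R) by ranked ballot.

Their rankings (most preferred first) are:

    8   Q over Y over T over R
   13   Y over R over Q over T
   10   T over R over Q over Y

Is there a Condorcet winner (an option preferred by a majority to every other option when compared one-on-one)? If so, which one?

No Condorcet winner

Head-to-head results (31 voters total):
Y vs T: Y wins 21–10.
Y vs Q: Q wins 18–13.
Y vs R: Y wins 21–10.
T vs Q: Q wins 21–10.
T vs R: T wins 18–13.
Q vs R: R wins 23–8.
No candidate beats all others: Y beats R beats Q beats Y, a majority cycle.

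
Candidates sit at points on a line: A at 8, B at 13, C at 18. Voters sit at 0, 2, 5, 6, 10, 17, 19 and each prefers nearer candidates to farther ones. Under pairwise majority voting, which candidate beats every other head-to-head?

With single-peaked preferences on a line, the Condorcet winner is the candidate closest to the median voter.
The median voter (position 6) is closest to A at 8.
Check: A vs C — voters closer to A: 5 of 7.

A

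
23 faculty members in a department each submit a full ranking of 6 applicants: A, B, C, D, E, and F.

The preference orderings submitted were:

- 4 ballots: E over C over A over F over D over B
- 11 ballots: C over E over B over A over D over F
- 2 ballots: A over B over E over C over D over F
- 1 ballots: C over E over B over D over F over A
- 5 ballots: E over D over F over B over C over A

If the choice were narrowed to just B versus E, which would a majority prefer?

Ballots ranking B above E: 2.
Ballots ranking E above B: 4+11+1+5 = 21.
E wins the head-to-head, 21–2.

E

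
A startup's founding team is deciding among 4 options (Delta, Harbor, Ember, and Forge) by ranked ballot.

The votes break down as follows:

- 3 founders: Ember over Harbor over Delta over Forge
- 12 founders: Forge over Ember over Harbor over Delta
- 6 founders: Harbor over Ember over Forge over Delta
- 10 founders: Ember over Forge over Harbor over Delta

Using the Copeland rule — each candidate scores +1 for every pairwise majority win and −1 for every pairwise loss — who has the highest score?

Pairwise results:
  Delta vs Harbor: Harbor wins 31–0.
  Delta vs Ember: Ember wins 31–0.
  Delta vs Forge: Forge wins 28–3.
  Harbor vs Ember: Ember wins 25–6.
  Harbor vs Forge: Forge wins 22–9.
  Ember vs Forge: Ember wins 19–12.
Copeland scores (wins − losses):
  Delta: 0 − 3 = -3
  Harbor: 1 − 2 = -1
  Ember: 3 − 0 = 3
  Forge: 2 − 1 = 1
Ember has the best Copeland score.

Ember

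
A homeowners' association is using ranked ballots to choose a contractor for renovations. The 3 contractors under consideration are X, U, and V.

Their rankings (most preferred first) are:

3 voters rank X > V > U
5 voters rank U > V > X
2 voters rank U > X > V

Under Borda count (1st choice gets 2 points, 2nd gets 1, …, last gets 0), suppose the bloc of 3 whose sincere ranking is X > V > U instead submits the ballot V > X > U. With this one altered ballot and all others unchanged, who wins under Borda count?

U

Borda totals with the altered ballot: X 5, U 14, V 11.
The winner is unchanged: still U.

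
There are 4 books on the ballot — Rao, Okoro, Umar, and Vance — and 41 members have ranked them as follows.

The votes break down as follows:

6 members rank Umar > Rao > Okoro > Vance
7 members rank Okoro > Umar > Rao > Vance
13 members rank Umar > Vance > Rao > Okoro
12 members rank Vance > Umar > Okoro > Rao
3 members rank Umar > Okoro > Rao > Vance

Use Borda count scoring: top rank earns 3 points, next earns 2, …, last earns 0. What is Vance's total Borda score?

Borda scores:
  Rao: 6·2 + 7·1 + 13·1 + 12·0 + 3·1 = 35
  Okoro: 6·1 + 7·3 + 13·0 + 12·1 + 3·2 = 45
  Umar: 6·3 + 7·2 + 13·3 + 12·2 + 3·3 = 104
  Vance: 6·0 + 7·0 + 13·2 + 12·3 + 3·0 = 62

62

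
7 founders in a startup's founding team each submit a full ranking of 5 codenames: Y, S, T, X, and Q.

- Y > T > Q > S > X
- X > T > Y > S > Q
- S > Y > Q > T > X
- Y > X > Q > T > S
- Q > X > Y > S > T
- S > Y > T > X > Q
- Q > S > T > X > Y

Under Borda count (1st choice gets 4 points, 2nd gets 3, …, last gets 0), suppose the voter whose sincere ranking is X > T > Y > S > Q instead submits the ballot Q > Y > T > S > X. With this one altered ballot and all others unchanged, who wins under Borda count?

Y

Borda totals with the altered ballot: Y 19, S 14, T 11, X 8, Q 18.
The winner is unchanged: still Y.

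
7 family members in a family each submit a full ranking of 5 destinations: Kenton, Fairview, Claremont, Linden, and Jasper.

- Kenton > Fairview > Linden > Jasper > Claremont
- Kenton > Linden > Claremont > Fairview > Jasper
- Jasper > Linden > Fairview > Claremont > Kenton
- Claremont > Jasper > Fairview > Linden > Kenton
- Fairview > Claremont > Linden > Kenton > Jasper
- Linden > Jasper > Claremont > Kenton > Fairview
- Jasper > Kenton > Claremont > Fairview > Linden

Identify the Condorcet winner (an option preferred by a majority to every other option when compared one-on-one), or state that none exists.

None — there is no Condorcet winner

Head-to-head results (7 voters total):
Kenton vs Fairview: Kenton wins 4–3.
Kenton vs Claremont: Claremont wins 4–3.
Kenton vs Linden: Linden wins 4–3.
Kenton vs Jasper: Jasper wins 4–3.
Fairview vs Claremont: Claremont wins 4–3.
Fairview vs Linden: Fairview wins 4–3.
Fairview vs Jasper: Jasper wins 4–3.
Claremont vs Linden: Linden wins 4–3.
Claremont vs Jasper: Jasper wins 4–3.
Linden vs Jasper: Linden wins 4–3.
No candidate beats all others: Kenton beats Fairview beats Linden beats Kenton, a majority cycle.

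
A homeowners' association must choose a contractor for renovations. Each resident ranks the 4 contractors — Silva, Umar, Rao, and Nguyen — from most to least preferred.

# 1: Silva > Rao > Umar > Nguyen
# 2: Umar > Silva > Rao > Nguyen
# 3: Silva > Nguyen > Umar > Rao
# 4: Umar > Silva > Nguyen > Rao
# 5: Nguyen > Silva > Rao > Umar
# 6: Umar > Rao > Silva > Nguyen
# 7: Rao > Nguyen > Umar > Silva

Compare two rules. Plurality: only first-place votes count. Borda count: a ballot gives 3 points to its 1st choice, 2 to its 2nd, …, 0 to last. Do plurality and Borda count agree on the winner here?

Plurality first-place counts: Silva 2, Umar 3, Rao 1, Nguyen 1 → Umar.
Borda totals: Silva 13, Umar 12, Rao 9, Nguyen 8 → Silva.
The two rules disagree: plurality picks Umar, Borda picks Silva.

No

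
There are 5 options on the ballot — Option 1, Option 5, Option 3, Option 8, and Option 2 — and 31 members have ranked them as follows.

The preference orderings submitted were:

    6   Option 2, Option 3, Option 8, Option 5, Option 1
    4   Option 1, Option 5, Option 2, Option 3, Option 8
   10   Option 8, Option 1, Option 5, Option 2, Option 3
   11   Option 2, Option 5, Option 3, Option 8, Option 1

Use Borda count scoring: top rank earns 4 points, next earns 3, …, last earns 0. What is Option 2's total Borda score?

Borda scores:
  Option 1: 6·0 + 4·4 + 10·3 + 11·0 = 46
  Option 5: 6·1 + 4·3 + 10·2 + 11·3 = 71
  Option 3: 6·3 + 4·1 + 10·0 + 11·2 = 44
  Option 8: 6·2 + 4·0 + 10·4 + 11·1 = 63
  Option 2: 6·4 + 4·2 + 10·1 + 11·4 = 86

86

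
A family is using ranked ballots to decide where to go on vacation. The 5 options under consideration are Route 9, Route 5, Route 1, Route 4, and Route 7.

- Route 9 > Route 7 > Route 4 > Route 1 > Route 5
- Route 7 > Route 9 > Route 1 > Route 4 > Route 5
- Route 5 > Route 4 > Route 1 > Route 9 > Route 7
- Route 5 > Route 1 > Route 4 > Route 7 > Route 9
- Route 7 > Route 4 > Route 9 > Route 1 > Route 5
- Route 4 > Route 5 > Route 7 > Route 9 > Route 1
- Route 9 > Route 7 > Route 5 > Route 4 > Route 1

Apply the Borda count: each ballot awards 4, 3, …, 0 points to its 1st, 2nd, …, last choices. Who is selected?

Route 7

Borda scores:
  Route 9: 4 + 3 + 1 + 0 + 2 + 1 + 4 = 15
  Route 5: 0 + 0 + 4 + 4 + 0 + 3 + 2 = 13
  Route 1: 1 + 2 + 2 + 3 + 1 + 0 + 0 = 9
  Route 4: 2 + 1 + 3 + 2 + 3 + 4 + 1 = 16
  Route 7: 3 + 4 + 0 + 1 + 4 + 2 + 3 = 17
Route 7 has the highest total.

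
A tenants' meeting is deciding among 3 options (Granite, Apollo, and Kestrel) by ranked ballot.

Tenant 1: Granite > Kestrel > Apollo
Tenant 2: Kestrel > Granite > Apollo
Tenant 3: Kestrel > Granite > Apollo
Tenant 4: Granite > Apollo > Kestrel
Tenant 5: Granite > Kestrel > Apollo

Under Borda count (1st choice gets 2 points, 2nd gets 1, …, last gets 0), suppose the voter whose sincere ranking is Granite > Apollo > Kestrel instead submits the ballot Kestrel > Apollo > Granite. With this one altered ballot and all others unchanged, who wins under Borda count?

Borda totals with the altered ballot: Granite 6, Apollo 1, Kestrel 8.
The switch changes the winner from Granite to Kestrel.

Kestrel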